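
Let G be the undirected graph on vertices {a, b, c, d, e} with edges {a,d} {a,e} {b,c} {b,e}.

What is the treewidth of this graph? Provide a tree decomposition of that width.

Treewidth 1.
One optimal decomposition is:
Bags: B1 = {b, c}  B2 = {b, e}  B3 = {a, e}  B4 = {a, d}
Tree: B1–B2, B2–B3, B3–B4

The largest bag has 2 vertices, giving width 1; this decomposition certifies tw(G) ≤ 1. G has an edge, so its treewidth is at least 1. Combining the bounds, tw(G) = 1.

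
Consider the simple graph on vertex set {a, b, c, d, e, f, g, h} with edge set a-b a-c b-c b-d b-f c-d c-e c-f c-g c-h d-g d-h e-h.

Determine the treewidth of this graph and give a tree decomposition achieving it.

Every bag has size at most 3, so the width is 3 − 1 = 2 and tw(G) ≤ 2. On the other hand G contains the 3-clique {c, d, g}. A clique must lie in a single bag of any decomposition, so no decomposition can have width below 2. Combining the bounds, tw(G) = 2.

Treewidth 2.
One such decomposition:
Bags: B1 = {b, c, d}  B2 = {c, d, h}  B3 = {c, e, h}  B4 = {b, c, f}  B5 = {a, b, c}  B6 = {c, d, g}
Tree: B1–B2, B2–B3, B1–B4, B4–B5, B2–B6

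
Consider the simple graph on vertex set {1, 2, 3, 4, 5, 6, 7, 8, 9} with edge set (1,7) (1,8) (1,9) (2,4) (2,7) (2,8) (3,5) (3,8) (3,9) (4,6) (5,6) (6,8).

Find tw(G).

A width-3 tree decomposition is:
Bags: B1 = {1, 3, 7, 9}  B2 = {1, 3, 7, 8}  B3 = {2, 3, 7, 8}  B4 = {2, 3, 5, 8}  B5 = {2, 5, 6, 8}  B6 = {2, 4, 5, 6}
Tree: B1–B2, B2–B3, B3–B4, B4–B5, B5–B6
The largest bag has 4 vertices, giving width 3; this decomposition certifies tw(G) ≤ 3. For the lower bound: the 4 vertex sets {1,7,9}, {3}, {8}, {2,4,5,6} are disjoint, each induces a connected subgraph, and every pair is joined by at least one edge of G. Contracting each set to a single vertex therefore yields K_{4} as a minor, and since treewidth is minor-monotone, tw(G) ≥ tw(K_{4}) = 3. Combining the bounds, tw(G) = 3.

3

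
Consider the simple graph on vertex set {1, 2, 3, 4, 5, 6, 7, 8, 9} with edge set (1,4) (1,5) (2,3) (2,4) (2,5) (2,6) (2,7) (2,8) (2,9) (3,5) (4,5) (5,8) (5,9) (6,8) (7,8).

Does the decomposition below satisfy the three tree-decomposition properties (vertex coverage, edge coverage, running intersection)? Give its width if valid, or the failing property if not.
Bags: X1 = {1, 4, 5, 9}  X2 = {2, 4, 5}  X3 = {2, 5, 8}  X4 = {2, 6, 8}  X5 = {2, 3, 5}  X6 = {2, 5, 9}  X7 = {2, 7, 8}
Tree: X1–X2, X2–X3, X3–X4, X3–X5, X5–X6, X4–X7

No — bags containing vertex 9 are not connected in the tree.

A tree decomposition must satisfy three properties: every vertex lies in some bag; for every edge, both endpoints lie together in some bag; and for every vertex, the bags containing it form a connected subtree. Here bags containing vertex 9 are not connected in the tree, so the decomposition is invalid.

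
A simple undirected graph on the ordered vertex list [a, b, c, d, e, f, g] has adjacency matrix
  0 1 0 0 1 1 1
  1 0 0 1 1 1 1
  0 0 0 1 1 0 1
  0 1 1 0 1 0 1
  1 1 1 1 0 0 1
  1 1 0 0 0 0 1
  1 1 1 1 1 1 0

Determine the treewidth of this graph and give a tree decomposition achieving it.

Treewidth 3.
Bags: B1 = {a, b, e, g}  B2 = {b, d, e, g}  B3 = {c, d, e, g}  B4 = {a, b, f, g}
Tree: B1–B2, B2–B3, B1–B4

The largest bag has 4 vertices, giving width 3; this decomposition certifies tw(G) ≤ 3. Conversely, {c, d, e, g} is a clique of size 4, and the vertices of any clique must share a bag in every tree decomposition; so some bag has ≥ 4 vertices and tw(G) ≥ 3. The upper and lower bounds meet at 3, so that is the treewidth.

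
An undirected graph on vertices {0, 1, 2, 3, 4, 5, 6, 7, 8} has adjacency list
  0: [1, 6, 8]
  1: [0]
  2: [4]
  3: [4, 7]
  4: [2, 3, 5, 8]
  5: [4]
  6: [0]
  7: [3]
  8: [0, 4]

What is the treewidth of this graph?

A width-1 tree decomposition is:
Bags: B1 = {4, 8}  B2 = {0, 8}  B3 = {2, 4}  B4 = {0, 1}  B5 = {4, 5}  B6 = {3, 4}  B7 = {0, 6}  B8 = {3, 7}
Tree: B1–B2, B1–B3, B2–B4, B3–B5, B1–B6, B2–B7, B6–B8
Every bag has size at most 2, so the width is 2 − 1 = 1 and tw(G) ≤ 1. Any graph with an edge has treewidth ≥ 1, and G has the edge 8–4. Hence tw(G) = 1 exactly.

1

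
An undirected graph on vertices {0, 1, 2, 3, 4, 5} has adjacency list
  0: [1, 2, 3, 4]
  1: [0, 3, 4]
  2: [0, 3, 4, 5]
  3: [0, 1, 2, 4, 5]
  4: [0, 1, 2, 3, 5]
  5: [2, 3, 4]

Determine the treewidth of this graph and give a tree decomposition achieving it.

Treewidth 3.
Bags: B1 = {0, 2, 3, 4}  B2 = {2, 3, 4, 5}  B3 = {0, 1, 3, 4}
Tree: B1–B2, B1–B3

Every bag has size at most 4, so the width is 4 − 1 = 3 and tw(G) ≤ 3. On the other hand G contains the 4-clique {0, 1, 3, 4}. A clique must lie in a single bag of any decomposition, so no decomposition can have width below 3. The upper and lower bounds meet at 3, so that is the treewidth.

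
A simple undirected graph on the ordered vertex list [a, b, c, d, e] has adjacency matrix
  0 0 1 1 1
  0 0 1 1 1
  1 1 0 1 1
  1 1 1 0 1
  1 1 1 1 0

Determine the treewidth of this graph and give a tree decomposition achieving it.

The largest bag has 4 vertices, giving width 3; this decomposition certifies tw(G) ≤ 3. Conversely, {a, c, d, e} is a clique of size 4, and the vertices of any clique must share a bag in every tree decomposition; so some bag has ≥ 4 vertices and tw(G) ≥ 3. Therefore the treewidth is 3.

Treewidth 3.
One such decomposition:
Bags: B1 = {b, c, d, e}  B2 = {a, c, d, e}
Tree: B1–B2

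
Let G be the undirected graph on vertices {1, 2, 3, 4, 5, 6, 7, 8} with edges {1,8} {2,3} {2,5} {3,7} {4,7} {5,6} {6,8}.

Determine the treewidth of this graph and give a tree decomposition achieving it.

Treewidth 1.
One optimal decomposition is:
Bags: B1 = {4, 7}  B2 = {3, 7}  B3 = {2, 3}  B4 = {2, 5}  B5 = {5, 6}  B6 = {6, 8}  B7 = {1, 8}
Tree: B1–B2, B2–B3, B3–B4, B4–B5, B5–B6, B6–B7

The largest bag has 2 vertices, giving width 1; this decomposition certifies tw(G) ≤ 1. G has an edge, so its treewidth is at least 1. Hence tw(G) = 1 exactly.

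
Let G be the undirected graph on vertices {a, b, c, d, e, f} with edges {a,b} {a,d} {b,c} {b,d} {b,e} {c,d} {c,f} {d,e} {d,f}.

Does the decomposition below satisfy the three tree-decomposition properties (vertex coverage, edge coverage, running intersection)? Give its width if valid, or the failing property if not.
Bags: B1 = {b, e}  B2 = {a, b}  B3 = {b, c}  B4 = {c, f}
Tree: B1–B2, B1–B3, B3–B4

A tree decomposition must satisfy three properties: every vertex lies in some bag; for every edge, both endpoints lie together in some bag; and for every vertex, the bags containing it form a connected subtree. Here vertex d appears in no bag, so the decomposition is invalid.

No — vertex d appears in no bag.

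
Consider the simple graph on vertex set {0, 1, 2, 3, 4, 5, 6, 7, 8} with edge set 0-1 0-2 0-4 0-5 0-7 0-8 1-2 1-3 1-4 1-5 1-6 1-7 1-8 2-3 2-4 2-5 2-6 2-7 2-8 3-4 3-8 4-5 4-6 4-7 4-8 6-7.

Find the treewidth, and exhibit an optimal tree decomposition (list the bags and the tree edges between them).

Treewidth 4.
One optimal decomposition is:
Bags: B1 = {0, 1, 2, 4, 5}  B2 = {0, 1, 2, 4, 8}  B3 = {1, 2, 3, 4, 8}  B4 = {0, 1, 2, 4, 7}  B5 = {1, 2, 4, 6, 7}
Tree: B1–B2, B2–B3, B1–B4, B4–B5

Each bag holds 5 vertices, so the decomposition has width 4, which upper-bounds the treewidth. On the other hand G contains the 5-clique {0, 1, 2, 4, 8}. A clique must lie in a single bag of any decomposition, so no decomposition can have width below 4. Therefore the treewidth is 4.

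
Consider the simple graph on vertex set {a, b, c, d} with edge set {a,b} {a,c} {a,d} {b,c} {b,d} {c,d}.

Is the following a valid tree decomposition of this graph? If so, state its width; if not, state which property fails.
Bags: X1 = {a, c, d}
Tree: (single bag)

No — vertex b appears in no bag.

A tree decomposition must satisfy three properties: every vertex lies in some bag; for every edge, both endpoints lie together in some bag; and for every vertex, the bags containing it form a connected subtree. Here vertex b appears in no bag, so the decomposition is invalid.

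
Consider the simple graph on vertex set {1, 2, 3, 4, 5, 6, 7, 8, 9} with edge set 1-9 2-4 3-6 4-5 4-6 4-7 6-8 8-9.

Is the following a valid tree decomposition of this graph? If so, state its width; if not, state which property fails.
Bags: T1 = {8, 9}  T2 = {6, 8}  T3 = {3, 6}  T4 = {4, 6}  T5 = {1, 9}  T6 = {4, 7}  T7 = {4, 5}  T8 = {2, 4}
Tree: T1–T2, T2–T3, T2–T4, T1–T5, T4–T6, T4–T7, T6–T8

Every vertex of G appears in some bag (union = {1, 2, 3, 4, 5, 6, 7, 8, 9}); every edge is covered by a bag; and for each vertex v the set of bags containing v is connected in the bag tree. The decomposition is therefore valid. The largest bag has 2 vertices, so the width is 1.

Yes; width 1.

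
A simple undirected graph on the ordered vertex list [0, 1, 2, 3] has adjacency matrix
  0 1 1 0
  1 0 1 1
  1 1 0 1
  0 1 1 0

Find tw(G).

2

A width-2 tree decomposition is:
Bags: B1 = {0, 1, 2}  B2 = {1, 2, 3}
Tree: B1–B2
Every bag has size at most 3, so the width is 3 − 1 = 2 and tw(G) ≤ 2. For the lower bound, the 3 vertices {0, 1, 2} are pairwise adjacent, and any tree decomposition puts a clique entirely inside one bag — forcing width ≥ 2. Hence tw(G) = 2 exactly.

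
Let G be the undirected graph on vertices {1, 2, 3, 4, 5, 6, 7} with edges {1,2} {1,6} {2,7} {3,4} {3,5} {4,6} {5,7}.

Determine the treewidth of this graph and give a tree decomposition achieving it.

Treewidth 2.
One optimal decomposition is:
Bags: B1 = {1, 2, 7}  B2 = {1, 5, 7}  B3 = {1, 3, 5}  B4 = {1, 3, 4}  B5 = {1, 4, 6}
Tree: B1–B2, B2–B3, B3–B4, B4–B5

Each bag holds 3 vertices, so the decomposition has width 2, which upper-bounds the treewidth. The edges 1–2–7–5–3–4–6–1 form a cycle, so G is not a tree and its treewidth is at least 2. The upper and lower bounds meet at 2, so that is the treewidth.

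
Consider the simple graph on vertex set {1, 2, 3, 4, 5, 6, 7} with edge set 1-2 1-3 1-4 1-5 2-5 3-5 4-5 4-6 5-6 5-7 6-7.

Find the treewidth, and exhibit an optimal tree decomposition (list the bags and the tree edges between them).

Every bag has size at most 3, so the width is 3 − 1 = 2 and tw(G) ≤ 2. Conversely, {1, 2, 5} is a clique of size 3, and the vertices of any clique must share a bag in every tree decomposition; so some bag has ≥ 3 vertices and tw(G) ≥ 2. The upper and lower bounds meet at 2, so that is the treewidth.

Treewidth 2.
Bags: B1 = {1, 2, 5}  B2 = {1, 4, 5}  B3 = {1, 3, 5}  B4 = {4, 5, 6}  B5 = {5, 6, 7}
Tree: B1–B2, B1–B3, B2–B4, B4–B5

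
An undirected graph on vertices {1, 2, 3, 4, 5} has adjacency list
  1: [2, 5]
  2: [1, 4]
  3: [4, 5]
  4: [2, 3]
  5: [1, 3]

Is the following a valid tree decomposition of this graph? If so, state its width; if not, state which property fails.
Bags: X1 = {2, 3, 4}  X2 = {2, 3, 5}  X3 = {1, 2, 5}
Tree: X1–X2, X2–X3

Checking the three conditions: (i) the bags cover all of {1, 2, 3, 4, 5}; (ii) for each edge, some bag contains both endpoints; (iii) the bags containing any fixed vertex form a subtree. All hold, so the decomposition is valid with width 3 − 1 = 2.

Yes; width 2.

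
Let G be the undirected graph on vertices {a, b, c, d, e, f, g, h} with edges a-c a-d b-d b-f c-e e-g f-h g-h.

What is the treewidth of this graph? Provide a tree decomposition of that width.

Every bag has size at most 3, so the width is 3 − 1 = 2 and tw(G) ≤ 2. The edges e–g–h–f–b–d–a–c–e form a cycle, so G is not a tree and its treewidth is at least 2. The upper and lower bounds meet at 2, so that is the treewidth.

Treewidth 2.
Bags: B1 = {e, g, h}  B2 = {e, f, h}  B3 = {b, e, f}  B4 = {b, d, e}  B5 = {a, d, e}  B6 = {a, c, e}
Tree: B1–B2, B2–B3, B3–B4, B4–B5, B5–B6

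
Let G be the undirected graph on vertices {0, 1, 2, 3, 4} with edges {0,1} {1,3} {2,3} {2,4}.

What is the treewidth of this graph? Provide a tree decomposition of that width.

Treewidth 1.
Bags: B1 = {2, 3}  B2 = {1, 3}  B3 = {2, 4}  B4 = {0, 1}
Tree: B1–B2, B1–B3, B2–B4

Each bag holds 2 vertices, so the decomposition has width 1, which upper-bounds the treewidth. G has an edge, so its treewidth is at least 1. The upper and lower bounds meet at 1, so that is the treewidth.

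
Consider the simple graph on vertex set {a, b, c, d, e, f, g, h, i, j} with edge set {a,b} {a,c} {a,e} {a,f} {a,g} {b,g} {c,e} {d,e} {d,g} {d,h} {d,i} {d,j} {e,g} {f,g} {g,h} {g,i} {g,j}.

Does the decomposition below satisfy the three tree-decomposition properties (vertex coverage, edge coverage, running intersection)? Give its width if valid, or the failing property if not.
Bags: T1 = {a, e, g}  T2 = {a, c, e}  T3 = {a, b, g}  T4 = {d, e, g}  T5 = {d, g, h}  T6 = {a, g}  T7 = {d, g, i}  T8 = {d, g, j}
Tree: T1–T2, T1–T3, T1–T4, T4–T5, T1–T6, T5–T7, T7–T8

No — vertex f appears in no bag.

A tree decomposition must satisfy three properties: every vertex lies in some bag; for every edge, both endpoints lie together in some bag; and for every vertex, the bags containing it form a connected subtree. Here vertex f appears in no bag, so the decomposition is invalid.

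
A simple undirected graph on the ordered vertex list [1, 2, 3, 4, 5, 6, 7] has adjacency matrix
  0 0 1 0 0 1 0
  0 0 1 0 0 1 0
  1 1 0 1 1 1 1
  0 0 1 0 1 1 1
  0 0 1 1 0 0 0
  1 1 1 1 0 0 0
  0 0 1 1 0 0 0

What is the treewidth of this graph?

A width-2 tree decomposition is:
Bags: B1 = {3, 4, 5}  B2 = {3, 4, 6}  B3 = {1, 3, 6}  B4 = {2, 3, 6}  B5 = {3, 4, 7}
Tree: B1–B2, B2–B3, B3–B4, B1–B5
The largest bag has 3 vertices, giving width 2; this decomposition certifies tw(G) ≤ 2. Conversely, {1, 3, 6} is a clique of size 3, and the vertices of any clique must share a bag in every tree decomposition; so some bag has ≥ 3 vertices and tw(G) ≥ 2. The upper and lower bounds meet at 2, so that is the treewidth.

2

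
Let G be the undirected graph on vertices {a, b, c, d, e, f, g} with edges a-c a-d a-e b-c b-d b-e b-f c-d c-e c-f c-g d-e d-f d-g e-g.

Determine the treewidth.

3

A width-3 tree decomposition is:
Bags: B1 = {b, c, d, e}  B2 = {a, c, d, e}  B3 = {b, c, d, f}  B4 = {c, d, e, g}
Tree: B1–B2, B1–B3, B2–B4
Each bag holds 4 vertices, so the decomposition has width 3, which upper-bounds the treewidth. On the other hand G contains the 4-clique {c, d, e, g}. A clique must lie in a single bag of any decomposition, so no decomposition can have width below 3. Combining the bounds, tw(G) = 3.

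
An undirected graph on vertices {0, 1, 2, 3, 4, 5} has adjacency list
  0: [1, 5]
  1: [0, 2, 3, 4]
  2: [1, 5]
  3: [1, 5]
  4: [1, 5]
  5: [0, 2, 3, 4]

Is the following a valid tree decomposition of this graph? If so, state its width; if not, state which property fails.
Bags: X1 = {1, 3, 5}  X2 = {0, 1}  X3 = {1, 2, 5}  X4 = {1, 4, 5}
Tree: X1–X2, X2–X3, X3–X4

No — edge (5,0) lies in no bag.

A tree decomposition must satisfy three properties: every vertex lies in some bag; for every edge, both endpoints lie together in some bag; and for every vertex, the bags containing it form a connected subtree. Here edge (5,0) lies in no bag, so the decomposition is invalid.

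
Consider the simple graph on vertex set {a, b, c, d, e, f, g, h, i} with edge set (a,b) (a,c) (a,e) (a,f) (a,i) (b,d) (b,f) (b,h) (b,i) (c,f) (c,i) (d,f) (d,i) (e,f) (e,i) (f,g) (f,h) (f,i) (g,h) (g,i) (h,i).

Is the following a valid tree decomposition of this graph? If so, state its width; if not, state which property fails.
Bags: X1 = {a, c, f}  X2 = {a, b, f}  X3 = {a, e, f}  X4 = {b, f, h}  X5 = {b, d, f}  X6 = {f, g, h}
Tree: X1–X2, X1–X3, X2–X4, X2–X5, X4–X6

A tree decomposition must satisfy three properties: every vertex lies in some bag; for every edge, both endpoints lie together in some bag; and for every vertex, the bags containing it form a connected subtree. Here vertex i appears in no bag, so the decomposition is invalid.

No — vertex i appears in no bag.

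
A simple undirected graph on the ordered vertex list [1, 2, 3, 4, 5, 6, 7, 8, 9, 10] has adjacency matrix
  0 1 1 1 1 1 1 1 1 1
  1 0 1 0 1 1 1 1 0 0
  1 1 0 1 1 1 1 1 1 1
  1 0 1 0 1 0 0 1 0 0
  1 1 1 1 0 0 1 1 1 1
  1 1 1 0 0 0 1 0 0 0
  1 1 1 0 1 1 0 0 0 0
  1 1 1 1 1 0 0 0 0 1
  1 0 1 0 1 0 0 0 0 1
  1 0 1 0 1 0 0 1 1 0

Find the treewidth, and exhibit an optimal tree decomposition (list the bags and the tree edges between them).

Treewidth 4.
One such decomposition:
Bags: B1 = {1, 2, 3, 5, 8}  B2 = {1, 3, 5, 8, 10}  B3 = {1, 2, 3, 5, 7}  B4 = {1, 2, 3, 6, 7}  B5 = {1, 3, 4, 5, 8}  B6 = {1, 3, 5, 9, 10}
Tree: B1–B2, B1–B3, B3–B4, B2–B5, B2–B6

The largest bag has 5 vertices, giving width 4; this decomposition certifies tw(G) ≤ 4. On the other hand G contains the 5-clique {1, 2, 3, 5, 8}. A clique must lie in a single bag of any decomposition, so no decomposition can have width below 4. Hence tw(G) = 4 exactly.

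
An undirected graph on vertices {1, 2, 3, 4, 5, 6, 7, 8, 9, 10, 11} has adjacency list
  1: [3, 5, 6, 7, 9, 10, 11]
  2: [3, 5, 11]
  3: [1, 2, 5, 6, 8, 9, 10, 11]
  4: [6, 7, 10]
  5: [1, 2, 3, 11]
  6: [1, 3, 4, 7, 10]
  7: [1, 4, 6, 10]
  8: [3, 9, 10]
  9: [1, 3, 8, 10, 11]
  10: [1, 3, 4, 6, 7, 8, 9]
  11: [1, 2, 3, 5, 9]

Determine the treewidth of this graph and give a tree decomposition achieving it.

Treewidth 3.
One such decomposition:
Bags: B1 = {1, 3, 9, 10}  B2 = {1, 3, 6, 10}  B3 = {1, 6, 7, 10}  B4 = {4, 6, 7, 10}  B5 = {3, 8, 9, 10}  B6 = {1, 3, 9, 11}  B7 = {1, 3, 5, 11}  B8 = {2, 3, 5, 11}
Tree: B1–B2, B2–B3, B3–B4, B1–B5, B1–B6, B6–B7, B7–B8

The largest bag has 4 vertices, giving width 3; this decomposition certifies tw(G) ≤ 3. On the other hand G contains the 4-clique {3, 8, 9, 10}. A clique must lie in a single bag of any decomposition, so no decomposition can have width below 3. Combining the bounds, tw(G) = 3.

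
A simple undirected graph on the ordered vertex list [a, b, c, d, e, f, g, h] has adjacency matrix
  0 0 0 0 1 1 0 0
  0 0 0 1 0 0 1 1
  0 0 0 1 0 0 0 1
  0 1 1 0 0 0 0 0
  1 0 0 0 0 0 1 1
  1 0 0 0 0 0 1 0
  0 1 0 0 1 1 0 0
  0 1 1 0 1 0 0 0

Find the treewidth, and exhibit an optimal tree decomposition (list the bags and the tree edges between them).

Treewidth 2.
One such decomposition:
Bags: B1 = {a, f, g}  B2 = {a, e, g}  B3 = {b, e, g}  B4 = {b, e, h}  B5 = {b, d, h}  B6 = {c, d, h}
Tree: B1–B2, B2–B3, B3–B4, B4–B5, B5–B6

Every bag has size at most 3, so the width is 3 − 1 = 2 and tw(G) ≤ 2. For the lower bound, G contains the cycle f–a–e–g–f, so G is not a forest; only forests have treewidth ≤ 1, hence tw(G) ≥ 2. The upper and lower bounds meet at 2, so that is the treewidth.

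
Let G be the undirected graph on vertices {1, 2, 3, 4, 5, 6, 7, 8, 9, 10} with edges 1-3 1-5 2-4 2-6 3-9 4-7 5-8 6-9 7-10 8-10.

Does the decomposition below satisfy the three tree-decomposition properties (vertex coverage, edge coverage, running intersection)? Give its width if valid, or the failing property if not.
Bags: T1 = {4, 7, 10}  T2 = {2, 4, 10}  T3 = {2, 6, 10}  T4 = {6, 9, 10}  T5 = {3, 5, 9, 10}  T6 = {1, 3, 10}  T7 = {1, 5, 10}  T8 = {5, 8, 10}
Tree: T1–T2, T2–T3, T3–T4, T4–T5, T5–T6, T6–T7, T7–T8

A tree decomposition must satisfy three properties: every vertex lies in some bag; for every edge, both endpoints lie together in some bag; and for every vertex, the bags containing it form a connected subtree. Here bags containing vertex 5 are not connected in the tree, so the decomposition is invalid.

No — bags containing vertex 5 are not connected in the tree.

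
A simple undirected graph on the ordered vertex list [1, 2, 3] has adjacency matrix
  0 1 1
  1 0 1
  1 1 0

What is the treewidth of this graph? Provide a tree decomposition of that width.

Treewidth 2.
One optimal decomposition is:
Bags: B1 = {1, 2, 3}
Tree: (single bag)

With just one bag of size 3, the width is 3 − 1 = 2, so tw(G) ≤ 2. Conversely, {1, 2, 3} is a clique of size 3, and the vertices of any clique must share a bag in every tree decomposition; so some bag has ≥ 3 vertices and tw(G) ≥ 2. Hence tw(G) = 2 exactly.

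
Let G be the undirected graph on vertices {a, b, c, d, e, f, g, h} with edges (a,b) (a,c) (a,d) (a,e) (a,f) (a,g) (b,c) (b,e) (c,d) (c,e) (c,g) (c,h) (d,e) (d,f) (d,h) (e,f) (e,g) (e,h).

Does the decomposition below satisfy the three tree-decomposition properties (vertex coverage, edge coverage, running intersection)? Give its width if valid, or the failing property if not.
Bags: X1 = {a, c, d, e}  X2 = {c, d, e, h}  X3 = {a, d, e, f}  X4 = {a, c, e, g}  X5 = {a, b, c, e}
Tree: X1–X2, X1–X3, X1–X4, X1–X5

Vertex coverage: the bags together contain {a, b, c, d, e, f, g, h}, the full vertex set. Edge coverage: each edge of G has both endpoints in at least one bag. Running intersection: for every vertex, the bags containing it form a connected subtree. All three properties hold, so this is a valid tree decomposition of width max|bag| − 1 = 3, and hence tw(G) ≤ 3.

Yes; width 3.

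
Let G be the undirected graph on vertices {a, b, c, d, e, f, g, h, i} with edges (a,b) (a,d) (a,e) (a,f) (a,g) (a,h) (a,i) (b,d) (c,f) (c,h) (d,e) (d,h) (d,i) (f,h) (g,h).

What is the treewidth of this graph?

A width-2 tree decomposition is:
Bags: B1 = {a, d, e}  B2 = {a, d, h}  B3 = {a, f, h}  B4 = {c, f, h}  B5 = {a, b, d}  B6 = {a, g, h}  B7 = {a, d, i}
Tree: B1–B2, B2–B3, B3–B4, B1–B5, B3–B6, B2–B7
The largest bag has 3 vertices, giving width 2; this decomposition certifies tw(G) ≤ 2. Conversely, {c, f, h} is a clique of size 3, and the vertices of any clique must share a bag in every tree decomposition; so some bag has ≥ 3 vertices and tw(G) ≥ 2. The upper and lower bounds meet at 2, so that is the treewidth.

2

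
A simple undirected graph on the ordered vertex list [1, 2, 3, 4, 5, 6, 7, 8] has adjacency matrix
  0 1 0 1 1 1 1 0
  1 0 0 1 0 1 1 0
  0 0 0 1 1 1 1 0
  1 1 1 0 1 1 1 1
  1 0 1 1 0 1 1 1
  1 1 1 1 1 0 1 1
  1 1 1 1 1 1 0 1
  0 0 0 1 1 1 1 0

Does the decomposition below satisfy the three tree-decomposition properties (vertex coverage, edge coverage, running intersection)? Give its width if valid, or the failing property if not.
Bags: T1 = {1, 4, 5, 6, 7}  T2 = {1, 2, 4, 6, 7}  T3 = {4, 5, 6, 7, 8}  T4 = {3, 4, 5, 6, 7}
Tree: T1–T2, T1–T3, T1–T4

Yes; width 4.

Every vertex of G appears in some bag (union = {1, 2, 3, 4, 5, 6, 7, 8}); every edge is covered by a bag; and for each vertex v the set of bags containing v is connected in the bag tree. The decomposition is therefore valid. The largest bag has 5 vertices, so the width is 4.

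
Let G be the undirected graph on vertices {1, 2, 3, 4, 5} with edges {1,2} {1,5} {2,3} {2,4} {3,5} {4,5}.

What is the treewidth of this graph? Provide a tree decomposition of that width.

Each bag holds 3 vertices, so the decomposition has width 2, which upper-bounds the treewidth. Since 2–4–5–3–2 is a cycle in G, G is not acyclic. Forests are exactly the graphs of treewidth ≤ 1, so tw(G) ≥ 2. Hence tw(G) = 2 exactly.

Treewidth 2.
One optimal decomposition is:
Bags: B1 = {2, 4, 5}  B2 = {2, 3, 5}  B3 = {1, 2, 5}
Tree: B1–B2, B2–B3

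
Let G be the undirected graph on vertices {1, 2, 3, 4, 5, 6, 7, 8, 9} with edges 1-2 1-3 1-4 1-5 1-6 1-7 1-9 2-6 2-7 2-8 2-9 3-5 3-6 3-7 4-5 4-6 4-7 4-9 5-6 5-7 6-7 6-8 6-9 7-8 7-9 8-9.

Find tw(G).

A width-4 tree decomposition is:
Bags: B1 = {1, 2, 6, 7, 9}  B2 = {1, 4, 6, 7, 9}  B3 = {1, 4, 5, 6, 7}  B4 = {1, 3, 5, 6, 7}  B5 = {2, 6, 7, 8, 9}
Tree: B1–B2, B2–B3, B3–B4, B1–B5
Each bag holds 5 vertices, so the decomposition has width 4, which upper-bounds the treewidth. On the other hand G contains the 5-clique {2, 6, 7, 8, 9}. A clique must lie in a single bag of any decomposition, so no decomposition can have width below 4. Hence tw(G) = 4 exactly.

4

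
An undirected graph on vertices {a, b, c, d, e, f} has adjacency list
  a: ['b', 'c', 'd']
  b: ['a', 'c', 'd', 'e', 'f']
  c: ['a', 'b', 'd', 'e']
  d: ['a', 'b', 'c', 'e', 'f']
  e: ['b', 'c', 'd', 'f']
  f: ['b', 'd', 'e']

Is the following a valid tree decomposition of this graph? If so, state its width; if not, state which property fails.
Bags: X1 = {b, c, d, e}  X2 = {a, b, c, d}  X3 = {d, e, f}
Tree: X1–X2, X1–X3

A tree decomposition must satisfy three properties: every vertex lies in some bag; for every edge, both endpoints lie together in some bag; and for every vertex, the bags containing it form a connected subtree. Here edge (b,f) lies in no bag, so the decomposition is invalid.

No — edge (b,f) lies in no bag.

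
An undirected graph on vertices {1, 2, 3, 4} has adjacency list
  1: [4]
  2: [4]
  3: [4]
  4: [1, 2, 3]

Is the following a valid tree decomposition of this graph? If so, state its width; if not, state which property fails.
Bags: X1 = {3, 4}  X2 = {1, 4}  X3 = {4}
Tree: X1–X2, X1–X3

A tree decomposition must satisfy three properties: every vertex lies in some bag; for every edge, both endpoints lie together in some bag; and for every vertex, the bags containing it form a connected subtree. Here vertex 2 appears in no bag, so the decomposition is invalid.

No — vertex 2 appears in no bag.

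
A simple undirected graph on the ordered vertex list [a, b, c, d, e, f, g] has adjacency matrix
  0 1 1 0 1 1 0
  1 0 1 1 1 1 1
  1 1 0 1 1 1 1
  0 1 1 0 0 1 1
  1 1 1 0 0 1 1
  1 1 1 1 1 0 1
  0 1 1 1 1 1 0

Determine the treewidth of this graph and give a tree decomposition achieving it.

Every bag has size at most 5, so the width is 5 − 1 = 4 and tw(G) ≤ 4. Conversely, {b, c, d, f, g} is a clique of size 5, and the vertices of any clique must share a bag in every tree decomposition; so some bag has ≥ 5 vertices and tw(G) ≥ 4. Therefore the treewidth is 4.

Treewidth 4.
One optimal decomposition is:
Bags: B1 = {b, c, e, f, g}  B2 = {a, b, c, e, f}  B3 = {b, c, d, f, g}
Tree: B1–B2, B1–B3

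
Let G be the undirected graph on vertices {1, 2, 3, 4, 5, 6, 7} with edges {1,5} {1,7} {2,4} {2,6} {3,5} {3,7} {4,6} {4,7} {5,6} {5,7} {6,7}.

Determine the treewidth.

A width-2 tree decomposition is:
Bags: B1 = {4, 6, 7}  B2 = {2, 4, 6}  B3 = {5, 6, 7}  B4 = {1, 5, 7}  B5 = {3, 5, 7}
Tree: B1–B2, B1–B3, B3–B4, B3–B5
The largest bag has 3 vertices, giving width 2; this decomposition certifies tw(G) ≤ 2. On the other hand G contains the 3-clique {2, 4, 6}. A clique must lie in a single bag of any decomposition, so no decomposition can have width below 2. Combining the bounds, tw(G) = 2.

2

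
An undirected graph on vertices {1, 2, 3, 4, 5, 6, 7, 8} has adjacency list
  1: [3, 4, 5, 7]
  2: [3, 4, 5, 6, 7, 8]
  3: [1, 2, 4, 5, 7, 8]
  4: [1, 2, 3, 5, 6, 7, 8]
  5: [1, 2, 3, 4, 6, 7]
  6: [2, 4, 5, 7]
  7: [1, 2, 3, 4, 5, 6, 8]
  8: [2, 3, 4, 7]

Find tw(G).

4

A width-4 tree decomposition is:
Bags: B1 = {1, 3, 4, 5, 7}  B2 = {2, 3, 4, 5, 7}  B3 = {2, 4, 5, 6, 7}  B4 = {2, 3, 4, 7, 8}
Tree: B1–B2, B2–B3, B2–B4
Each bag holds 5 vertices, so the decomposition has width 4, which upper-bounds the treewidth. Conversely, {1, 3, 4, 5, 7} is a clique of size 5, and the vertices of any clique must share a bag in every tree decomposition; so some bag has ≥ 5 vertices and tw(G) ≥ 4. Combining the bounds, tw(G) = 4.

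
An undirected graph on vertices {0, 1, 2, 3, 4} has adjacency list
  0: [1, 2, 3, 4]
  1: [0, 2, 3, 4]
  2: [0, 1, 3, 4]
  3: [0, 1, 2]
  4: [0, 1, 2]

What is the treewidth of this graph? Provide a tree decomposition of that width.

Each bag holds 4 vertices, so the decomposition has width 3, which upper-bounds the treewidth. Conversely, {0, 1, 2, 3} is a clique of size 4, and the vertices of any clique must share a bag in every tree decomposition; so some bag has ≥ 4 vertices and tw(G) ≥ 3. The upper and lower bounds meet at 3, so that is the treewidth.

Treewidth 3.
One such decomposition:
Bags: B1 = {0, 1, 2, 3}  B2 = {0, 1, 2, 4}
Tree: B1–B2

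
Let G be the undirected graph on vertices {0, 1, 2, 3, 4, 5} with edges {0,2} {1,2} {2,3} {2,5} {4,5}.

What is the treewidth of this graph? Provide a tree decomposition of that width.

Treewidth 1.
One such decomposition:
Bags: B1 = {2, 5}  B2 = {1, 2}  B3 = {4, 5}  B4 = {2, 3}  B5 = {0, 2}
Tree: B1–B2, B1–B3, B2–B4, B4–B5

Every bag has size at most 2, so the width is 2 − 1 = 1 and tw(G) ≤ 1. Since G has at least one edge (e.g. 2–5), it is not an edgeless graph, so tw(G) ≥ 1. Therefore the treewidth is 1.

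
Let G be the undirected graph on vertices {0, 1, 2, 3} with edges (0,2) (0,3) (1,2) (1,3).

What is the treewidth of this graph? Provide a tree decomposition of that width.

Every bag has size at most 3, so the width is 3 − 1 = 2 and tw(G) ≤ 2. For the lower bound, G contains the cycle 0–3–1–2–0, so G is not a forest; only forests have treewidth ≤ 1, hence tw(G) ≥ 2. Combining the bounds, tw(G) = 2.

Treewidth 2.
Bags: B1 = {0, 1, 3}  B2 = {0, 1, 2}
Tree: B1–B2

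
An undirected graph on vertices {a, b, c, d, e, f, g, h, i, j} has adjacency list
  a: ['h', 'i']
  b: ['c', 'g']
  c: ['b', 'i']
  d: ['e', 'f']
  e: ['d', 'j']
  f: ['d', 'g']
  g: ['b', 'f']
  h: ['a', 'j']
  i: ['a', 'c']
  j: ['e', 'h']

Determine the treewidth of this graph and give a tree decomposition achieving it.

Each bag holds 3 vertices, so the decomposition has width 2, which upper-bounds the treewidth. Since h–a–i–c–b–g–f–d–e–j–h is a cycle in G, G is not acyclic. Forests are exactly the graphs of treewidth ≤ 1, so tw(G) ≥ 2. The upper and lower bounds meet at 2, so that is the treewidth.

Treewidth 2.
Bags: B1 = {a, h, i}  B2 = {c, h, i}  B3 = {b, c, h}  B4 = {b, g, h}  B5 = {f, g, h}  B6 = {d, f, h}  B7 = {d, e, h}  B8 = {e, h, j}
Tree: B1–B2, B2–B3, B3–B4, B4–B5, B5–B6, B6–B7, B7–B8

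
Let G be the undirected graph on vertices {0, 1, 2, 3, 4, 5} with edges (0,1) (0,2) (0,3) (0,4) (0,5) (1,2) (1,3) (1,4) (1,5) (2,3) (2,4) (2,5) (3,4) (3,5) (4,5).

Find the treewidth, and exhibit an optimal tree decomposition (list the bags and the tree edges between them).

With just one bag of size 6, the width is 6 − 1 = 5, so tw(G) ≤ 5. Conversely, {0, 1, 2, 3, 4, 5} is a clique of size 6, and the vertices of any clique must share a bag in every tree decomposition; so some bag has ≥ 6 vertices and tw(G) ≥ 5. Therefore the treewidth is 5.

Treewidth 5.
One optimal decomposition is:
Bags: B1 = {0, 1, 2, 3, 4, 5}
Tree: (single bag)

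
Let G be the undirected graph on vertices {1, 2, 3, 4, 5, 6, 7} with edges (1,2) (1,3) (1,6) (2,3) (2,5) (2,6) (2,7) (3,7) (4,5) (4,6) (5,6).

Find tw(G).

2

A width-2 tree decomposition is:
Bags: B1 = {1, 2, 6}  B2 = {1, 2, 3}  B3 = {2, 3, 7}  B4 = {2, 5, 6}  B5 = {4, 5, 6}
Tree: B1–B2, B2–B3, B1–B4, B4–B5
Each bag holds 3 vertices, so the decomposition has width 2, which upper-bounds the treewidth. Conversely, {1, 2, 3} is a clique of size 3, and the vertices of any clique must share a bag in every tree decomposition; so some bag has ≥ 3 vertices and tw(G) ≥ 2. Hence tw(G) = 2 exactly.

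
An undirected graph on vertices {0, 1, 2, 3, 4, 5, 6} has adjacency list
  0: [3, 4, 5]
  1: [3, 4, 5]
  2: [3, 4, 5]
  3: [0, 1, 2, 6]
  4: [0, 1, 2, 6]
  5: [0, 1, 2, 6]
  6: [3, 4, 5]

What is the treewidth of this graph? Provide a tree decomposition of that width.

Every bag has size at most 4, so the width is 4 − 1 = 3 and tw(G) ≤ 3. For the lower bound: the 4 vertex sets {1,3}, {4,6}, {5}, {2} are disjoint, each induces a connected subgraph, and every pair is joined by at least one edge of G. Contracting each set to a single vertex therefore yields K_{4} as a minor, and since treewidth is minor-monotone, tw(G) ≥ tw(K_{4}) = 3. The upper and lower bounds meet at 3, so that is the treewidth.

Treewidth 3.
Bags: B1 = {1, 3, 4, 5}  B2 = {3, 4, 5, 6}  B3 = {2, 3, 4, 5}  B4 = {0, 3, 4, 5}
Tree: B1–B2, B2–B3, B3–B4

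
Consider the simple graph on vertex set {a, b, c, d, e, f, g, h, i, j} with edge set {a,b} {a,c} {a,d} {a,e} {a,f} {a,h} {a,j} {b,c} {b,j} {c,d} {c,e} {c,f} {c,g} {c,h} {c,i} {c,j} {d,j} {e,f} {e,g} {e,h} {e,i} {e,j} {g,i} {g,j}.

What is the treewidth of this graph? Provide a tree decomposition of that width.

Treewidth 3.
One such decomposition:
Bags: B1 = {a, c, d, j}  B2 = {a, c, e, j}  B3 = {a, c, e, f}  B4 = {c, e, g, j}  B5 = {a, c, e, h}  B6 = {c, e, g, i}  B7 = {a, b, c, j}
Tree: B1–B2, B2–B3, B2–B4, B2–B5, B4–B6, B1–B7

The largest bag has 4 vertices, giving width 3; this decomposition certifies tw(G) ≤ 3. Conversely, {c, e, g, j} is a clique of size 4, and the vertices of any clique must share a bag in every tree decomposition; so some bag has ≥ 4 vertices and tw(G) ≥ 3. Hence tw(G) = 3 exactly.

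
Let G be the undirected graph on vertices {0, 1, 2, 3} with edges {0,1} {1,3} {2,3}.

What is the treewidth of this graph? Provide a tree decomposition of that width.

The largest bag has 2 vertices, giving width 1; this decomposition certifies tw(G) ≤ 1. Any graph with an edge has treewidth ≥ 1, and G has the edge 2–3. The upper and lower bounds meet at 1, so that is the treewidth.

Treewidth 1.
One optimal decomposition is:
Bags: B1 = {2, 3}  B2 = {1, 3}  B3 = {0, 1}
Tree: B1–B2, B2–B3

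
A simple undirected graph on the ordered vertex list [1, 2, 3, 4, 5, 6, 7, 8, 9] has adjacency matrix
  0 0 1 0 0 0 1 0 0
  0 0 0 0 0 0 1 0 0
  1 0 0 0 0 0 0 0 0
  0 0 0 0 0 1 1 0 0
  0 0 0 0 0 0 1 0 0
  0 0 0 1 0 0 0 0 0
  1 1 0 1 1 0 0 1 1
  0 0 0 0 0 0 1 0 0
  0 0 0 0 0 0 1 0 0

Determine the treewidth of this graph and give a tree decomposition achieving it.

Each bag holds 2 vertices, so the decomposition has width 1, which upper-bounds the treewidth. Since G has at least one edge (e.g. 8–7), it is not an edgeless graph, so tw(G) ≥ 1. The upper and lower bounds meet at 1, so that is the treewidth.

Treewidth 1.
Bags: B1 = {7, 8}  B2 = {4, 7}  B3 = {2, 7}  B4 = {5, 7}  B5 = {1, 7}  B6 = {4, 6}  B7 = {7, 9}  B8 = {1, 3}
Tree: B1–B2, B2–B3, B3–B4, B1–B5, B2–B6, B2–B7, B5–B8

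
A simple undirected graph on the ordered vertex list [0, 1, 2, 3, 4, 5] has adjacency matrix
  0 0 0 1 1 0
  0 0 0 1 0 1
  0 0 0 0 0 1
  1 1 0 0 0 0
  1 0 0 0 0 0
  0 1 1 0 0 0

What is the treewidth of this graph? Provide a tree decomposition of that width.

Treewidth 1.
Bags: B1 = {2, 5}  B2 = {1, 5}  B3 = {1, 3}  B4 = {0, 3}  B5 = {0, 4}
Tree: B1–B2, B2–B3, B3–B4, B4–B5

Every bag has size at most 2, so the width is 2 − 1 = 1 and tw(G) ≤ 1. G has an edge, so its treewidth is at least 1. Combining the bounds, tw(G) = 1.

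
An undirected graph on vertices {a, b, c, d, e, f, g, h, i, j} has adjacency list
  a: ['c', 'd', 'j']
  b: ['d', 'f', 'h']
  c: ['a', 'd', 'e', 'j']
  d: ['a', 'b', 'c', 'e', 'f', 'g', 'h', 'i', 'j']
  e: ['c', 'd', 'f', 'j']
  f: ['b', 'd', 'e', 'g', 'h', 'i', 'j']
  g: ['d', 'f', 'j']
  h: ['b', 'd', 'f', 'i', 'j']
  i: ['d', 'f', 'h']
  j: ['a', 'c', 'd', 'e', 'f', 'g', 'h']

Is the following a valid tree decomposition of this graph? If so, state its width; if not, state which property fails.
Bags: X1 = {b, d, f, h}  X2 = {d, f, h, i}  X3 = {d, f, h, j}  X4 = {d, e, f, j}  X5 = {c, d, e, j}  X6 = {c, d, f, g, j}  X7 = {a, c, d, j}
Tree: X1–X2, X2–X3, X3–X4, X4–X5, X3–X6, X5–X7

A tree decomposition must satisfy three properties: every vertex lies in some bag; for every edge, both endpoints lie together in some bag; and for every vertex, the bags containing it form a connected subtree. Here bags containing vertex c are not connected in the tree, so the decomposition is invalid.

No — bags containing vertex c are not connected in the tree.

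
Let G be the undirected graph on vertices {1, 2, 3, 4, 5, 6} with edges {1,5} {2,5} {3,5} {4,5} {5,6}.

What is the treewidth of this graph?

1

A width-1 tree decomposition is:
Bags: B1 = {2, 5}  B2 = {1, 5}  B3 = {4, 5}  B4 = {5, 6}  B5 = {3, 5}
Tree: B1–B2, B2–B3, B3–B4, B3–B5
Every bag has size at most 2, so the width is 2 − 1 = 1 and tw(G) ≤ 1. Any graph with an edge has treewidth ≥ 1, and G has the edge 5–2. The upper and lower bounds meet at 1, so that is the treewidth.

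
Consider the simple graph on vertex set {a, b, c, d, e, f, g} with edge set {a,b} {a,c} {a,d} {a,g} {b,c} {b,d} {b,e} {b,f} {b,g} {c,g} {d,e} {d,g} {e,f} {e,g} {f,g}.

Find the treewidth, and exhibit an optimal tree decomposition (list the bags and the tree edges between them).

Treewidth 3.
One such decomposition:
Bags: B1 = {b, d, e, g}  B2 = {b, e, f, g}  B3 = {a, b, d, g}  B4 = {a, b, c, g}
Tree: B1–B2, B1–B3, B3–B4

Each bag holds 4 vertices, so the decomposition has width 3, which upper-bounds the treewidth. Conversely, {b, d, e, g} is a clique of size 4, and the vertices of any clique must share a bag in every tree decomposition; so some bag has ≥ 4 vertices and tw(G) ≥ 3. The upper and lower bounds meet at 3, so that is the treewidth.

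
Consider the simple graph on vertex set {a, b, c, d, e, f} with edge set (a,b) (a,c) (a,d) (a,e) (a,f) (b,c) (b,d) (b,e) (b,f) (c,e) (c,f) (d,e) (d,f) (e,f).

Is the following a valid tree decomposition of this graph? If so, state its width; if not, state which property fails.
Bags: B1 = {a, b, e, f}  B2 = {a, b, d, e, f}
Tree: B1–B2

No — vertex c appears in no bag.

A tree decomposition must satisfy three properties: every vertex lies in some bag; for every edge, both endpoints lie together in some bag; and for every vertex, the bags containing it form a connected subtree. Here vertex c appears in no bag, so the decomposition is invalid.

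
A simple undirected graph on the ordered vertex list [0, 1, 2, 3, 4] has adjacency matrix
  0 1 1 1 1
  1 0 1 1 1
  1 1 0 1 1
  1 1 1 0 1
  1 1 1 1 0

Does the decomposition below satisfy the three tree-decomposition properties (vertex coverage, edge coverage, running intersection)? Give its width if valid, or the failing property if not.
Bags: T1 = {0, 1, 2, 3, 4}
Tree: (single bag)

Yes; width 4.

Checking the three conditions: (i) the bags cover all of {0, 1, 2, 3, 4}; (ii) for each edge, some bag contains both endpoints; (iii) the bags containing any fixed vertex form a subtree. All hold, so the decomposition is valid with width 5 − 1 = 4.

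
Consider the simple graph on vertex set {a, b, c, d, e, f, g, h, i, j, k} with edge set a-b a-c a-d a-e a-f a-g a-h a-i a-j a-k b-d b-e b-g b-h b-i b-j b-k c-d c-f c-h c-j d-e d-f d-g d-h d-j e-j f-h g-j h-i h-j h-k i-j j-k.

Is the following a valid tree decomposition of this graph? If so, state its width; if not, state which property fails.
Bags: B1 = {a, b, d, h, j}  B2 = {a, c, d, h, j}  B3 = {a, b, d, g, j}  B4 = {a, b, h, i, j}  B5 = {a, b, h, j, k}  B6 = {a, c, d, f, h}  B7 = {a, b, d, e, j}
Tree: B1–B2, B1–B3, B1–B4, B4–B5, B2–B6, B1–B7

Checking the three conditions: (i) the bags cover all of {a, b, c, d, e, f, g, h, i, j, k}; (ii) for each edge, some bag contains both endpoints; (iii) the bags containing any fixed vertex form a subtree. All hold, so the decomposition is valid with width 5 − 1 = 4.

Yes; width 4.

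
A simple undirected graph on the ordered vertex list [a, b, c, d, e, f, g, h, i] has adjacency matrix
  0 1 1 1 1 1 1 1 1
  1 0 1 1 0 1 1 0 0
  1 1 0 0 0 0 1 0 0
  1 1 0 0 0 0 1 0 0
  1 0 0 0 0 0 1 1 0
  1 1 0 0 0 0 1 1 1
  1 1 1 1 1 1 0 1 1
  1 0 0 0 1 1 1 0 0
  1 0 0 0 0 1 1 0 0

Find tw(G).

A width-3 tree decomposition is:
Bags: B1 = {a, f, g, h}  B2 = {a, f, g, i}  B3 = {a, b, f, g}  B4 = {a, e, g, h}  B5 = {a, b, c, g}  B6 = {a, b, d, g}
Tree: B1–B2, B2–B3, B1–B4, B3–B5, B5–B6
Every bag has size at most 4, so the width is 4 − 1 = 3 and tw(G) ≤ 3. For the lower bound, the 4 vertices {a, b, d, g} are pairwise adjacent, and any tree decomposition puts a clique entirely inside one bag — forcing width ≥ 3. Hence tw(G) = 3 exactly.

3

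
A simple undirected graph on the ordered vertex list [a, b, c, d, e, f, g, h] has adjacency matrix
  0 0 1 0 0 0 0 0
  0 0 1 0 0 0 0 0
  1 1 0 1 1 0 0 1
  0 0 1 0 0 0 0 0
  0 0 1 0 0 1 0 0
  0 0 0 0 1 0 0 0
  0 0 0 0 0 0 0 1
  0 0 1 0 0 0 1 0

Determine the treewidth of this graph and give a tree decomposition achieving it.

Each bag holds 2 vertices, so the decomposition has width 1, which upper-bounds the treewidth. Since G has at least one edge (e.g. c–h), it is not an edgeless graph, so tw(G) ≥ 1. The upper and lower bounds meet at 1, so that is the treewidth.

Treewidth 1.
One such decomposition:
Bags: B1 = {c, h}  B2 = {g, h}  B3 = {b, c}  B4 = {c, e}  B5 = {c, d}  B6 = {a, c}  B7 = {e, f}
Tree: B1–B2, B1–B3, B3–B4, B1–B5, B5–B6, B4–B7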